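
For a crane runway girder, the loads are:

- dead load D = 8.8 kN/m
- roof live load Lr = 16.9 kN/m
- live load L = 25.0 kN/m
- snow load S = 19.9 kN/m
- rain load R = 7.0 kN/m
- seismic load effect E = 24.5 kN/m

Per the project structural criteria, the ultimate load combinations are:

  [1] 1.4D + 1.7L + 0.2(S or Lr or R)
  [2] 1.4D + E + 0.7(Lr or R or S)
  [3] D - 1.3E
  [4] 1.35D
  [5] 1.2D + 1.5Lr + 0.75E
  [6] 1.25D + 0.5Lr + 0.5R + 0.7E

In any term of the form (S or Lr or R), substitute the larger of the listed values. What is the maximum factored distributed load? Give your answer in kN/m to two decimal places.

58.80 kN/m

(S or Lr or R) → S = 19.9 kN/m; (Lr or R or S) → S = 19.9 kN/m.
[1] 1.4(8.8) + 1.7(25.0) + 0.2(19.9) = 12.32 + 42.50 + 3.98 = 58.80
[2] 1.4(8.8) + 1.0(24.5) + 0.7(19.9) = 12.32 + 24.50 + 13.93 = 50.75
[3] 1.0(8.8) - 1.3(24.5) = 8.80 - 31.85 = -23.05
[4] 1.35(8.8) = 11.88
[5] 1.2(8.8) + 1.5(16.9) + 0.75(24.5) = 10.56 + 25.35 + 18.38 = 54.29
[6] 1.25(8.8) + 0.5(16.9) + 0.5(7.0) + 0.7(24.5) = 11.00 + 8.45 + 3.50 + 17.15 = 40.10
Combination 1 governs: w_u = 58.80 kN/m.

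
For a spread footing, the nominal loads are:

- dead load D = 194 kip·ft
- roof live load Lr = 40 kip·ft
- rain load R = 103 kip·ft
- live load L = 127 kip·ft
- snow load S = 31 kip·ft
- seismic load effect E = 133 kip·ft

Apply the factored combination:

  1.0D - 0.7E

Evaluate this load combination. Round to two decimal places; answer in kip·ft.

1.0(194) - 0.7(133) = 194.00 - 93.10 = 100.90
M_u = 100.90 kip·ft.

100.90 kip·ft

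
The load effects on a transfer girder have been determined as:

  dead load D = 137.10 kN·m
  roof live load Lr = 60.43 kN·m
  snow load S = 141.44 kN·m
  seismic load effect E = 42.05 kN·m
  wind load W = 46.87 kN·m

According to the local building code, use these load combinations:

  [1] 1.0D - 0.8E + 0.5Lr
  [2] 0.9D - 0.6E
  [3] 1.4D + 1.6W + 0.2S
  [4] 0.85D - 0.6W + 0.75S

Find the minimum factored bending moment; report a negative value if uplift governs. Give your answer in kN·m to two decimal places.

[1] 1.0(137.10) - 0.8(42.05) + 0.5(60.43) = 133.68
[2] 0.9(137.10) - 0.6(42.05) = 98.16
[3] 1.4(137.10) + 1.6(46.87) + 0.2(141.44) = 295.22
[4] 0.85(137.10) - 0.6(46.87) + 0.75(141.44) = 194.49
Combination 2 gives the minimum: 98.16 kN·m.

98.16 kN·m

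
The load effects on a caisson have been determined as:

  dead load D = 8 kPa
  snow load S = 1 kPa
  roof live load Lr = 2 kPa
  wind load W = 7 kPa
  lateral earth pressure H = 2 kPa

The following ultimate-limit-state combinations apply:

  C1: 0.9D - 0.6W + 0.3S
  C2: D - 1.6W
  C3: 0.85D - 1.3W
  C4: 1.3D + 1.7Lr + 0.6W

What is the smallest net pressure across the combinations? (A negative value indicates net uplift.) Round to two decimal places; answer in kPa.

C1: 0.9(8) - 0.6(7) + 0.3(1) = 7.20 - 4.20 + 0.30 = 3.30
C2: 1.0(8) - 1.6(7) = 8.00 - 11.20 = -3.20
C3: 0.85(8) - 1.3(7) = 6.80 - 9.10 = -2.30
C4: 1.3(8) + 1.7(2) + 0.6(7) = 10.40 + 3.40 + 4.20 = 18.00
Combination 2 gives the minimum: -3.20 kPa.

-3.20 kPa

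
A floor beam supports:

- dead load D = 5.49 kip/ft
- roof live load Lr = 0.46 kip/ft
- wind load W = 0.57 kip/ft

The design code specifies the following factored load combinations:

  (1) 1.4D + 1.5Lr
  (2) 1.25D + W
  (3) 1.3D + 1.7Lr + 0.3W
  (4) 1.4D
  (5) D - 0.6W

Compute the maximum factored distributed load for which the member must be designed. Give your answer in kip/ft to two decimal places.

(1) 1.4(5.49) + 1.5(0.46) = 7.69 + 0.69 = 8.38
(2) 1.25(5.49) + 1.0(0.57) = 6.86 + 0.57 = 7.43
(3) 1.3(5.49) + 1.7(0.46) + 0.3(0.57) = 7.14 + 0.78 + 0.17 = 8.09
(4) 1.4(5.49) = 7.69
(5) 1.0(5.49) - 0.6(0.57) = 5.49 - 0.34 = 5.15
Maximum is from combination 1.

8.38 kip/ft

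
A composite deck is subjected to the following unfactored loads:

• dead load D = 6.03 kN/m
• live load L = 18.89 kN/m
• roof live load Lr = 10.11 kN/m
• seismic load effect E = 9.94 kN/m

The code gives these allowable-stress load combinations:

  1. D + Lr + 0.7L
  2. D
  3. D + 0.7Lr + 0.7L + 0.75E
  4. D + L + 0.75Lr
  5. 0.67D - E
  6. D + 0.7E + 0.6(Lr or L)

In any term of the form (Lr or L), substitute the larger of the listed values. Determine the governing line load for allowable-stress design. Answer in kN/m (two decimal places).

33.79 kN/m

(Lr or L) → L = 18.89 kN/m.
1. 1.0(6.03) + 1.0(10.11) + 0.7(18.89) = 29.36
2. 1.0(6.03) = 6.03
3. 1.0(6.03) + 0.7(10.11) + 0.7(18.89) + 0.75(9.94) = 33.79
4. 1.0(6.03) + 1.0(18.89) + 0.75(10.11) = 32.50
5. 0.67(6.03) - 1.0(9.94) = -5.90
6. 1.0(6.03) + 0.7(9.94) + 0.6(18.89) = 24.32
The controlling combination is 3, giving 33.79 kN/m.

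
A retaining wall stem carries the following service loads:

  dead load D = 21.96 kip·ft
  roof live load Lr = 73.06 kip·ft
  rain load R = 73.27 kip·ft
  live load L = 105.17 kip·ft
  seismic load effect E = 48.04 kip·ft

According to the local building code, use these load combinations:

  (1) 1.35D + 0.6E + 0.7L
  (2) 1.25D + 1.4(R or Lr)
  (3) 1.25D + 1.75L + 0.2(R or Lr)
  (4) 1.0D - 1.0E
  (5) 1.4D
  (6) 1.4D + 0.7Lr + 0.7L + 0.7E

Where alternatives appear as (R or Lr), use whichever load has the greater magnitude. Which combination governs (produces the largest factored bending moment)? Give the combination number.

Combination 3

(R or Lr) → R = 73.27 kip·ft.
(1) 1.35(21.96) + 0.6(48.04) + 0.7(105.17) = 29.65 + 28.82 + 73.62 = 132.09
(2) 1.25(21.96) + 1.4(73.27) = 27.45 + 102.58 = 130.03
(3) 1.25(21.96) + 1.75(105.17) + 0.2(73.27) = 27.45 + 184.05 + 14.65 = 226.15
(4) 1.0(21.96) - 1.0(48.04) = 21.96 - 48.04 = -26.08
(5) 1.4(21.96) = 30.74
(6) 1.4(21.96) + 0.7(73.06) + 0.7(105.17) + 0.7(48.04) = 30.74 + 51.14 + 73.62 + 33.63 = 189.13
The largest value is 226.15 kip·ft from combination 3.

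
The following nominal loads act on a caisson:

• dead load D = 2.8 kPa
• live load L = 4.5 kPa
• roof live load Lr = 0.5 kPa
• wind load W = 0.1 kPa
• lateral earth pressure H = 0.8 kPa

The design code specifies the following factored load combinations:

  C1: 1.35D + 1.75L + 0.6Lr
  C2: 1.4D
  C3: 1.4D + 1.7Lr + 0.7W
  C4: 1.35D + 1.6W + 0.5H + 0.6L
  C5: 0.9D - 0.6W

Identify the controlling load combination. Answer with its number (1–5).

Combination 1

C1: 1.35(2.8) + 1.75(4.5) + 0.6(0.5) = 11.96
C2: 1.4(2.8) = 3.92
C3: 1.4(2.8) + 1.7(0.5) + 0.7(0.1) = 4.84
C4: 1.35(2.8) + 1.6(0.1) + 0.5(0.8) + 0.6(4.5) = 7.04
C5: 0.9(2.8) - 0.6(0.1) = 2.46
The largest value is 11.96 kPa from combination 1.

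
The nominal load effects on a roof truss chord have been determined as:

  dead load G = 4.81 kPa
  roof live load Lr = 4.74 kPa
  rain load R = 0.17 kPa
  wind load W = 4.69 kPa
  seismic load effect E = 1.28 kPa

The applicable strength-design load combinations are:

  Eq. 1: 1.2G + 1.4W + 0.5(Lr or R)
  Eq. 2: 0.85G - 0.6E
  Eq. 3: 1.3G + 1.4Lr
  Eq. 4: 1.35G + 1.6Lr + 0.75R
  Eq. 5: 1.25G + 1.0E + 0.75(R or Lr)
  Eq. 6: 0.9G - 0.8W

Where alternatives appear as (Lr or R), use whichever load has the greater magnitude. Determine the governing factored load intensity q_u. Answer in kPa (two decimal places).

14.71 kPa

(Lr or R) → Lr = 4.74 kPa; (R or Lr) → Lr = 4.74 kPa.
Eq. 1: 1.2(4.81) + 1.4(4.69) + 0.5(4.74) = 5.77 + 6.57 + 2.37 = 14.71
Eq. 2: 0.85(4.81) - 0.6(1.28) = 4.09 - 0.77 = 3.32
Eq. 3: 1.3(4.81) + 1.4(4.74) = 6.25 + 6.64 = 12.89
Eq. 4: 1.35(4.81) + 1.6(4.74) + 0.75(0.17) = 14.21
Eq. 5: 1.25(4.81) + 1.0(1.28) + 0.75(4.74) = 6.01 + 1.28 + 3.56 = 10.85
Eq. 6: 0.9(4.81) - 0.8(4.69) = 4.33 - 3.75 = 0.58
Combination 1 governs: q_u = 14.71 kPa.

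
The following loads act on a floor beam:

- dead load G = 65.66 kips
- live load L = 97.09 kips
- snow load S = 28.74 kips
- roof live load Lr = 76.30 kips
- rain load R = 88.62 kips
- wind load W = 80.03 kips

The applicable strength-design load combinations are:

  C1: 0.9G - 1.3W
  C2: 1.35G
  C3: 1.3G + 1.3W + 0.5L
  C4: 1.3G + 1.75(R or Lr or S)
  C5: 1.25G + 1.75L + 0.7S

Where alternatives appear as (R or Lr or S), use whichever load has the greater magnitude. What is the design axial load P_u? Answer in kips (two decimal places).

272.10 kips

(R or Lr or S) → R = 88.62 kips.
C1: 0.9(65.66) - 1.3(80.03) = -44.95
C2: 1.35(65.66) = 88.64
C3: 1.3(65.66) + 1.3(80.03) + 0.5(97.09) = 237.94
C4: 1.3(65.66) + 1.75(88.62) = 240.44
C5: 1.25(65.66) + 1.75(97.09) + 0.7(28.74) = 272.10
The controlling combination is 5, giving 272.10 kips.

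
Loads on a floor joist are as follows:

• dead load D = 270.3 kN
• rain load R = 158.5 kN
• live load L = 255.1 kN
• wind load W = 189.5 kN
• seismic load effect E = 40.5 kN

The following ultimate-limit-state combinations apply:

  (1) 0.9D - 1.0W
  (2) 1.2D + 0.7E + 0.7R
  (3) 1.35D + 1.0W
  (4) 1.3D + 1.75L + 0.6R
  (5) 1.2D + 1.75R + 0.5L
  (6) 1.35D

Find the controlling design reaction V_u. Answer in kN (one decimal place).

892.9 kN

(1) 0.9(270.3) - 1.0(189.5) = 53.8
(2) 1.2(270.3) + 0.7(40.5) + 0.7(158.5) = 463.7
(3) 1.35(270.3) + 1.0(189.5) = 554.4
(4) 1.3(270.3) + 1.75(255.1) + 0.6(158.5) = 892.9
(5) 1.2(270.3) + 1.75(158.5) + 0.5(255.1) = 729.3
(6) 1.35(270.3) = 364.9
Maximum is from combination 4.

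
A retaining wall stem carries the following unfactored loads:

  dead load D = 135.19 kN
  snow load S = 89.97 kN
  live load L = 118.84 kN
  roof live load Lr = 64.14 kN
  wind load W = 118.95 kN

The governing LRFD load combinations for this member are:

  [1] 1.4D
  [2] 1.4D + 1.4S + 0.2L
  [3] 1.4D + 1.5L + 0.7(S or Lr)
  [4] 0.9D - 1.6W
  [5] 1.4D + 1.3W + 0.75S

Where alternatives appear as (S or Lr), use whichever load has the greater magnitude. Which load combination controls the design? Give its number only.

Combination 3

(S or Lr) → S = 89.97 kN.
[1] 1.4(135.19) = 189.27
[2] 1.4(135.19) + 1.4(89.97) + 0.2(118.84) = 338.99
[3] 1.4(135.19) + 1.5(118.84) + 0.7(89.97) = 189.27 + 178.26 + 62.98 = 430.51
[4] 0.9(135.19) - 1.6(118.95) = 121.67 - 190.32 = -68.65
[5] 1.4(135.19) + 1.3(118.95) + 0.75(89.97) = 411.38
The largest value is 430.51 kN from combination 3.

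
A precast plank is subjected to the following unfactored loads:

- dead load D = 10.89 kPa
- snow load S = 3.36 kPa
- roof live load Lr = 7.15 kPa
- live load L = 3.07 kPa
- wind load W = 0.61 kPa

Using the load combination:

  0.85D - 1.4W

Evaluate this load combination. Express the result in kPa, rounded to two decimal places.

8.40 kPa

0.85(10.89) - 1.4(0.61) = 8.40
p_u = 8.40 kPa.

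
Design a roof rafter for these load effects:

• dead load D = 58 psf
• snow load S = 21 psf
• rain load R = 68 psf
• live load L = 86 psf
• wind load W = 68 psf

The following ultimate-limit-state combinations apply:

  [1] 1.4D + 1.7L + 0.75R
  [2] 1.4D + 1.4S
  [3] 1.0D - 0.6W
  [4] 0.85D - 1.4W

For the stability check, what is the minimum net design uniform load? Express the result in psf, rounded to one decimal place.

[1] 1.4(58) + 1.7(86) + 0.75(68) = 81.2 + 146.2 + 51.0 = 278.4
[2] 1.4(58) + 1.4(21) = 81.2 + 29.4 = 110.6
[3] 1.0(58) - 0.6(68) = 58.0 - 40.8 = 17.2
[4] 0.85(58) - 1.4(68) = 49.3 - 95.2 = -45.9
Combination 4 gives the minimum: -45.9 psf.

-45.9 psf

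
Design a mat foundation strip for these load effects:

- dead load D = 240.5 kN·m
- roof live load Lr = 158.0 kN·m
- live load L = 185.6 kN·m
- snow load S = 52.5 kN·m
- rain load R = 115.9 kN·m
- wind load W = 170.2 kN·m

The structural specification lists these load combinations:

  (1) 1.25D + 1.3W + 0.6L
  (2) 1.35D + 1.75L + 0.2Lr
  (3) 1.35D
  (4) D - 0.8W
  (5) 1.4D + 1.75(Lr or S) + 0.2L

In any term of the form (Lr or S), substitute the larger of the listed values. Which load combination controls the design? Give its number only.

(Lr or S) → Lr = 158.0 kN·m.
(1) 1.25(240.5) + 1.3(170.2) + 0.6(185.6) = 633.25
(2) 1.35(240.5) + 1.75(185.6) + 0.2(158.0) = 681.08
(3) 1.35(240.5) = 324.68
(4) 1.0(240.5) - 0.8(170.2) = 104.34
(5) 1.4(240.5) + 1.75(158.0) + 0.2(185.6) = 650.32
The largest value is 681.08 kN·m from combination 2.

Combination 2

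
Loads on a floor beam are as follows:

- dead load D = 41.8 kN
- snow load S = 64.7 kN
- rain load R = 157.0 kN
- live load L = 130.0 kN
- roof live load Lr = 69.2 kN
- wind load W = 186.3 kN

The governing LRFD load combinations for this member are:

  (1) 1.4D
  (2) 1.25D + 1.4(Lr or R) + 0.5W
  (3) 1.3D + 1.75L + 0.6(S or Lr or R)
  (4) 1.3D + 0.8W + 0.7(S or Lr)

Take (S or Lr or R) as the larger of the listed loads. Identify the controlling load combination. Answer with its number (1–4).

(Lr or R) → R = 157.0 kN; (S or Lr or R) → R = 157.0 kN; (S or Lr) → Lr = 69.2 kN.
(1) 1.4(41.8) = 58.5
(2) 1.25(41.8) + 1.4(157.0) + 0.5(186.3) = 365.2
(3) 1.3(41.8) + 1.75(130.0) + 0.6(157.0) = 54.3 + 227.5 + 94.2 = 376.0
(4) 1.3(41.8) + 0.8(186.3) + 0.7(69.2) = 251.8
The largest value is 376.0 kN from combination 3.

Combination 3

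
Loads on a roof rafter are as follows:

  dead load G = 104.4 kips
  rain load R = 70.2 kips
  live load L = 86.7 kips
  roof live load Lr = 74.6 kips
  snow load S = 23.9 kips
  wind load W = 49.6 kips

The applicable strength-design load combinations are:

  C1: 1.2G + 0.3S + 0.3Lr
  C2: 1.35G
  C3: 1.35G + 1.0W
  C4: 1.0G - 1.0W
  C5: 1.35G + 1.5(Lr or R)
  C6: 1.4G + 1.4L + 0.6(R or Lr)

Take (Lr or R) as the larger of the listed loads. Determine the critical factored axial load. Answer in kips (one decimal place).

(Lr or R) → Lr = 74.6 kips; (R or Lr) → Lr = 74.6 kips.
C1: 1.2(104.4) + 0.3(23.9) + 0.3(74.6) = 154.8
C2: 1.35(104.4) = 140.9
C3: 1.35(104.4) + 1.0(49.6) = 190.5
C4: 1.0(104.4) - 1.0(49.6) = 54.8
C5: 1.35(104.4) + 1.5(74.6) = 252.8
C6: 1.4(104.4) + 1.4(86.7) + 0.6(74.6) = 312.3
Maximum is from combination 6.

312.3 kips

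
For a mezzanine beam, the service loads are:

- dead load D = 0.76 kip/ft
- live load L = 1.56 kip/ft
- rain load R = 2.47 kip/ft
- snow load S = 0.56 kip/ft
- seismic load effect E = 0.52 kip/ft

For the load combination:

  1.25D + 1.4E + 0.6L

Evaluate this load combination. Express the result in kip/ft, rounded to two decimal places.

1.25(0.76) + 1.4(0.52) + 0.6(1.56) = 2.61
w_u = 2.61 kip/ft.

2.61 kip/ft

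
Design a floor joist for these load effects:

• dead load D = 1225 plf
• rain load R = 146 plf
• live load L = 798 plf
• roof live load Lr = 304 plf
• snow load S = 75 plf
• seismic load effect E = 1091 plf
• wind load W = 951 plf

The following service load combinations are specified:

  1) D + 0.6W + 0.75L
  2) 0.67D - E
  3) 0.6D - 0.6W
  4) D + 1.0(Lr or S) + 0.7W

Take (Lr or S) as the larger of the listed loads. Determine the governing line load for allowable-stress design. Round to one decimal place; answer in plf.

2394.1 plf

(Lr or S) → Lr = 304 plf.
1) 1.0(1225) + 0.6(951) + 0.75(798) = 1225.0 + 570.6 + 598.5 = 2394.1
2) 0.67(1225) - 1.0(1091) = -270.3
3) 0.6(1225) - 0.6(951) = 735.0 - 570.6 = 164.4
4) 1.0(1225) + 1.0(304) + 0.7(951) = 1225.0 + 304.0 + 665.7 = 2194.7
Combination 1 governs: w = 2394.1 plf.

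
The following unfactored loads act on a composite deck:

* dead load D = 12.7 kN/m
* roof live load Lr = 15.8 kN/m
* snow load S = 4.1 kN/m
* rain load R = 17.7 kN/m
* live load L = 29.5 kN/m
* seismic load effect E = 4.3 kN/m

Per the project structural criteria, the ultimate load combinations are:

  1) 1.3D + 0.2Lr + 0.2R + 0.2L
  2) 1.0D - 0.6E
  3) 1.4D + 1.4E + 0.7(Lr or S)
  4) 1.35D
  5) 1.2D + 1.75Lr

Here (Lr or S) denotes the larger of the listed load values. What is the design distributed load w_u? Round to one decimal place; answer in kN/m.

(Lr or S) → Lr = 15.8 kN/m.
1) 1.3(12.7) + 0.2(15.8) + 0.2(17.7) + 0.2(29.5) = 29.1
2) 1.0(12.7) - 0.6(4.3) = 10.1
3) 1.4(12.7) + 1.4(4.3) + 0.7(15.8) = 34.9
4) 1.35(12.7) = 17.1
5) 1.2(12.7) + 1.75(15.8) = 42.9
Combination 5 governs: w_u = 42.9 kN/m.

42.9 kN/m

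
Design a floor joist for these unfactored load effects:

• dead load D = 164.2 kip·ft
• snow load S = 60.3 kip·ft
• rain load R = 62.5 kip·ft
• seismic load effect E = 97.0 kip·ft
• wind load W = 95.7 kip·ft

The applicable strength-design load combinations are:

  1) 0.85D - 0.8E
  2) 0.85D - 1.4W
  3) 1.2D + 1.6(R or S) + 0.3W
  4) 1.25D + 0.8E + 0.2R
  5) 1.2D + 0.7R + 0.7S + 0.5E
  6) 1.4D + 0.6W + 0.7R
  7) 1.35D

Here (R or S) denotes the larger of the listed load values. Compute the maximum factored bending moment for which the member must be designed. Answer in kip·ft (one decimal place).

331.5 kip·ft

(R or S) → R = 62.5 kip·ft.
1) 0.85(164.2) - 0.8(97.0) = 62.0
2) 0.85(164.2) - 1.4(95.7) = 5.6
3) 1.2(164.2) + 1.6(62.5) + 0.3(95.7) = 325.8
4) 1.25(164.2) + 0.8(97.0) + 0.2(62.5) = 295.4
5) 1.2(164.2) + 0.7(62.5) + 0.7(60.3) + 0.5(97.0) = 331.5
6) 1.4(164.2) + 0.6(95.7) + 0.7(62.5) = 331.1
7) 1.35(164.2) = 221.7
Combination 5 governs: M_u = 331.5 kip·ft.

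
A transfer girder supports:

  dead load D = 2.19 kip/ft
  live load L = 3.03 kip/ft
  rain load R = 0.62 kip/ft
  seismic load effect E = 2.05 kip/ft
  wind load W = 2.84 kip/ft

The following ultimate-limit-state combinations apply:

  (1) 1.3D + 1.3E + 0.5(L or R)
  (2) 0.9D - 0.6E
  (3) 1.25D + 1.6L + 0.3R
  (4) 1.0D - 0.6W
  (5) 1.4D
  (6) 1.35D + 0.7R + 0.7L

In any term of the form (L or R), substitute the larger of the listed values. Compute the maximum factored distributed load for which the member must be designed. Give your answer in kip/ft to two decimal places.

(L or R) → L = 3.03 kip/ft.
(1) 1.3(2.19) + 1.3(2.05) + 0.5(3.03) = 7.03
(2) 0.9(2.19) - 0.6(2.05) = 0.74
(3) 1.25(2.19) + 1.6(3.03) + 0.3(0.62) = 7.77
(4) 1.0(2.19) - 0.6(2.84) = 0.49
(5) 1.4(2.19) = 3.07
(6) 1.35(2.19) + 0.7(0.62) + 0.7(3.03) = 5.51
The controlling combination is 3, giving 7.77 kip/ft.

7.77 kip/ft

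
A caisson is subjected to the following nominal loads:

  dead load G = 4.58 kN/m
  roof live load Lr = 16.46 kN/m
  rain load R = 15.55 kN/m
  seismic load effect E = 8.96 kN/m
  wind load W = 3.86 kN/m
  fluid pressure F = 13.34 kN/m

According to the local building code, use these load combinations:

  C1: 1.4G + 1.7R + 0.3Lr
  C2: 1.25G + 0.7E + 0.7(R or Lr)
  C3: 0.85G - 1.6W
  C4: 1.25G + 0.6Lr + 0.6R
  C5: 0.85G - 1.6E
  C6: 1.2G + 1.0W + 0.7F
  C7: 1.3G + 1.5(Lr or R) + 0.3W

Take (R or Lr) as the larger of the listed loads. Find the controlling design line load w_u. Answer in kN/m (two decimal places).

37.79 kN/m

(R or Lr) → Lr = 16.46 kN/m; (Lr or R) → Lr = 16.46 kN/m.
C1: 1.4(4.58) + 1.7(15.55) + 0.3(16.46) = 6.41 + 26.44 + 4.94 = 37.79
C2: 1.25(4.58) + 0.7(8.96) + 0.7(16.46) = 5.73 + 6.27 + 11.52 = 23.52
C3: 0.85(4.58) - 1.6(3.86) = -2.28
C4: 1.25(4.58) + 0.6(16.46) + 0.6(15.55) = 24.93
C5: 0.85(4.58) - 1.6(8.96) = -10.44
C6: 1.2(4.58) + 1.0(3.86) + 0.7(13.34) = 18.69
C7: 1.3(4.58) + 1.5(16.46) + 0.3(3.86) = 5.95 + 24.69 + 1.16 = 31.80
Maximum is from combination 1.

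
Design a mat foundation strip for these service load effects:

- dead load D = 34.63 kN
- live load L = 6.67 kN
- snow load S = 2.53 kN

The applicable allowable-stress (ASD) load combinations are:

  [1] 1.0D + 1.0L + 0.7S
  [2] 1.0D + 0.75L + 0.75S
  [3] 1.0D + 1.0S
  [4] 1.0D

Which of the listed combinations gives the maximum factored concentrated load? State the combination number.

[1] 1.0(34.63) + 1.0(6.67) + 0.7(2.53) = 34.63 + 6.67 + 1.77 = 43.07
[2] 1.0(34.63) + 0.75(6.67) + 0.75(2.53) = 34.63 + 5.00 + 1.90 = 41.53
[3] 1.0(34.63) + 1.0(2.53) = 34.63 + 2.53 = 37.16
[4] 1.0(34.63) = 34.63
The largest value is 43.07 kN from combination 1.

Combination 1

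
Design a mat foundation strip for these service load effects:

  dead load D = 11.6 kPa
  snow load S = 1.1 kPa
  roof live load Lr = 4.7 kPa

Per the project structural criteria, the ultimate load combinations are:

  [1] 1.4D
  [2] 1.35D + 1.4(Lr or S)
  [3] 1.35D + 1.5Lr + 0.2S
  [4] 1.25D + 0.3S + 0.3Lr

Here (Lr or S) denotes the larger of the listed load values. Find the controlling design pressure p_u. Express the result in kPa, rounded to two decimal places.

22.93 kPa

(Lr or S) → Lr = 4.7 kPa.
[1] 1.4(11.6) = 16.24
[2] 1.35(11.6) + 1.4(4.7) = 22.24
[3] 1.35(11.6) + 1.5(4.7) + 0.2(1.1) = 22.93
[4] 1.25(11.6) + 0.3(1.1) + 0.3(4.7) = 16.24
Maximum is from combination 3.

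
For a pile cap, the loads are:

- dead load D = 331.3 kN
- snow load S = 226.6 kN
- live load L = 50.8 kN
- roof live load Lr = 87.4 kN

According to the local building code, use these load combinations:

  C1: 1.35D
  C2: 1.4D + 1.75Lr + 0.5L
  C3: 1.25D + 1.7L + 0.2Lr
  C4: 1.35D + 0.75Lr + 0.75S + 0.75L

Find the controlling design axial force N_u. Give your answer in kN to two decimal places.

C1: 1.35(331.3) = 447.26
C2: 1.4(331.3) + 1.75(87.4) + 0.5(50.8) = 463.82 + 152.95 + 25.40 = 642.17
C3: 1.25(331.3) + 1.7(50.8) + 0.2(87.4) = 414.13 + 86.36 + 17.48 = 517.97
C4: 1.35(331.3) + 0.75(87.4) + 0.75(226.6) + 0.75(50.8) = 447.26 + 65.55 + 169.95 + 38.10 = 720.86
Maximum is from combination 4.

720.86 kN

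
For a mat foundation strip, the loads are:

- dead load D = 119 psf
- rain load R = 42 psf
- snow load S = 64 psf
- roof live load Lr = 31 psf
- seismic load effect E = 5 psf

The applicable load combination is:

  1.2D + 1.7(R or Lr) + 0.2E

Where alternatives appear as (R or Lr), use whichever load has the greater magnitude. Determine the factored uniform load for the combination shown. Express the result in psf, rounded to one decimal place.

(R or Lr) → R = 42 psf.
1.2(119) + 1.7(42) + 0.2(5) = 142.8 + 71.4 + 1.0 = 215.2
q_u = 215.2 psf.

215.2 psf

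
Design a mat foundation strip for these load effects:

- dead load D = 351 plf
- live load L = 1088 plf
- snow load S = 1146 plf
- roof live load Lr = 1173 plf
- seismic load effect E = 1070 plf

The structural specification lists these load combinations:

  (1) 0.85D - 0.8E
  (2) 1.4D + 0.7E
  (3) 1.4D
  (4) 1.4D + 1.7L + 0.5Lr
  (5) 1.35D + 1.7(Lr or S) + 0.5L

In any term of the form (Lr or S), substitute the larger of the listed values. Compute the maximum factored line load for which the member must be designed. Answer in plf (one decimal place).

(Lr or S) → Lr = 1173 plf.
(1) 0.85(351) - 0.8(1070) = -557.7
(2) 1.4(351) + 0.7(1070) = 491.4 + 749.0 = 1240.4
(3) 1.4(351) = 491.4
(4) 1.4(351) + 1.7(1088) + 0.5(1173) = 491.4 + 1849.6 + 586.5 = 2927.5
(5) 1.35(351) + 1.7(1173) + 0.5(1088) = 473.9 + 1994.1 + 544.0 = 3012.0
Maximum is from combination 5.

3012.0 plf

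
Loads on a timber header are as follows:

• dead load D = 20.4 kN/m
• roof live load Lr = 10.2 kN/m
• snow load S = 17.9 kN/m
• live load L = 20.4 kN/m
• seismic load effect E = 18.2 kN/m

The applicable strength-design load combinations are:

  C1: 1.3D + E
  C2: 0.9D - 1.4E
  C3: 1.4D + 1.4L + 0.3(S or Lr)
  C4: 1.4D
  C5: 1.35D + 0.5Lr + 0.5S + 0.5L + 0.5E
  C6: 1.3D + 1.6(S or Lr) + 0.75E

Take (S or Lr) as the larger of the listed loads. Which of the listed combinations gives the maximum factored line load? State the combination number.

Combination 6

(S or Lr) → S = 17.9 kN/m.
C1: 1.3(20.4) + 1.0(18.2) = 26.5 + 18.2 = 44.7
C2: 0.9(20.4) - 1.4(18.2) = 18.4 - 25.5 = -7.1
C3: 1.4(20.4) + 1.4(20.4) + 0.3(17.9) = 62.5
C4: 1.4(20.4) = 28.6
C5: 1.35(20.4) + 0.5(10.2) + 0.5(17.9) + 0.5(20.4) + 0.5(18.2) = 27.5 + 5.1 + 9.0 + 10.2 + 9.1 = 60.9
C6: 1.3(20.4) + 1.6(17.9) + 0.75(18.2) = 26.5 + 28.6 + 13.7 = 68.8
The largest value is 68.8 kN/m from combination 6.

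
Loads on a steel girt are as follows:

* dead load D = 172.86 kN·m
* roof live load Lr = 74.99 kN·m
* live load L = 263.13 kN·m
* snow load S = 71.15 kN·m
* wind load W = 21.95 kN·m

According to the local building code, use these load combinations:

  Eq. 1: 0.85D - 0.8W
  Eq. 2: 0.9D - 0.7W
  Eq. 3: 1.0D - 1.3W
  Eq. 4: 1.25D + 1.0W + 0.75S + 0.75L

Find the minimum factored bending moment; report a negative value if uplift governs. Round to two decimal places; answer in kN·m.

129.37 kN·m

Eq. 1: 0.85(172.86) - 0.8(21.95) = 146.93 - 17.56 = 129.37
Eq. 2: 0.9(172.86) - 0.7(21.95) = 140.21
Eq. 3: 1.0(172.86) - 1.3(21.95) = 144.33
Eq. 4: 1.25(172.86) + 1.0(21.95) + 0.75(71.15) + 0.75(263.13) = 216.08 + 21.95 + 53.36 + 197.35 = 488.74
Combination 1 gives the minimum: 129.37 kN·m.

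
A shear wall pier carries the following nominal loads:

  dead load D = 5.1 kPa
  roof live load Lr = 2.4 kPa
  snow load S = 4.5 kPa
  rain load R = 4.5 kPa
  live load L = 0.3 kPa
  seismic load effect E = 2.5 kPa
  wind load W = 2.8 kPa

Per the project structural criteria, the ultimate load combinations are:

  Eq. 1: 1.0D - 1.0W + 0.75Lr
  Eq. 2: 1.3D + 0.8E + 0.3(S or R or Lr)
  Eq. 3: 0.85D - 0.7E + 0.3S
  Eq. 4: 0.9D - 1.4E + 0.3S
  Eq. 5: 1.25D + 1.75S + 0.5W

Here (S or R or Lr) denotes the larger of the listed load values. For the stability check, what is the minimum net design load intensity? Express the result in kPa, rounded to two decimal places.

2.44 kPa

(S or R or Lr) → S = 4.5 kPa.
Eq. 1: 1.0(5.1) - 1.0(2.8) + 0.75(2.4) = 5.10 - 2.80 + 1.80 = 4.10
Eq. 2: 1.3(5.1) + 0.8(2.5) + 0.3(4.5) = 6.63 + 2.00 + 1.35 = 9.98
Eq. 3: 0.85(5.1) - 0.7(2.5) + 0.3(4.5) = 4.34 - 1.75 + 1.35 = 3.94
Eq. 4: 0.9(5.1) - 1.4(2.5) + 0.3(4.5) = 4.59 - 3.50 + 1.35 = 2.44
Eq. 5: 1.25(5.1) + 1.75(4.5) + 0.5(2.8) = 15.65
Combination 4 gives the minimum: 2.44 kPa.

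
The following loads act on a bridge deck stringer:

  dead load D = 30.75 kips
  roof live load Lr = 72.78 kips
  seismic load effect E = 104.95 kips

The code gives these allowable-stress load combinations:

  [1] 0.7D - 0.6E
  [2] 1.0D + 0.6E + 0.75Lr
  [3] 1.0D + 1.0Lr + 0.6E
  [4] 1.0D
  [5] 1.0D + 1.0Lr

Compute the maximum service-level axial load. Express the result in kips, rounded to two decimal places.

166.50 kips

[1] 0.7(30.75) - 0.6(104.95) = -41.45
[2] 1.0(30.75) + 0.6(104.95) + 0.75(72.78) = 148.31
[3] 1.0(30.75) + 1.0(72.78) + 0.6(104.95) = 166.50
[4] 1.0(30.75) = 30.75
[5] 1.0(30.75) + 1.0(72.78) = 103.53
The controlling combination is 3, giving 166.50 kips.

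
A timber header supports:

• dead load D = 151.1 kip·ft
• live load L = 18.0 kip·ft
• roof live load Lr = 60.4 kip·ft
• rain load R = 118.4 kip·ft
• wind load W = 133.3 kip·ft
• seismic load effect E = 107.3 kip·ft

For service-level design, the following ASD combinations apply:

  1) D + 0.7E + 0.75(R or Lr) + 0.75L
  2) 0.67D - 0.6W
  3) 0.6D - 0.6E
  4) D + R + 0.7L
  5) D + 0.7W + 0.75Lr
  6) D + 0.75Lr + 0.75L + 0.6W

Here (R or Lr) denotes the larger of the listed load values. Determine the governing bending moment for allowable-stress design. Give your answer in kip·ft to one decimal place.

(R or Lr) → R = 118.4 kip·ft.
1) 1.0(151.1) + 0.7(107.3) + 0.75(118.4) + 0.75(18.0) = 151.1 + 75.1 + 88.8 + 13.5 = 328.5
2) 0.67(151.1) - 0.6(133.3) = 21.3
3) 0.6(151.1) - 0.6(107.3) = 90.7 - 64.4 = 26.3
4) 1.0(151.1) + 1.0(118.4) + 0.7(18.0) = 151.1 + 118.4 + 12.6 = 282.1
5) 1.0(151.1) + 0.7(133.3) + 0.75(60.4) = 151.1 + 93.3 + 45.3 = 289.7
6) 1.0(151.1) + 0.75(60.4) + 0.75(18.0) + 0.6(133.3) = 151.1 + 45.3 + 13.5 + 80.0 = 289.9
Combination 1 governs: M = 328.5 kip·ft.

328.5 kip·ft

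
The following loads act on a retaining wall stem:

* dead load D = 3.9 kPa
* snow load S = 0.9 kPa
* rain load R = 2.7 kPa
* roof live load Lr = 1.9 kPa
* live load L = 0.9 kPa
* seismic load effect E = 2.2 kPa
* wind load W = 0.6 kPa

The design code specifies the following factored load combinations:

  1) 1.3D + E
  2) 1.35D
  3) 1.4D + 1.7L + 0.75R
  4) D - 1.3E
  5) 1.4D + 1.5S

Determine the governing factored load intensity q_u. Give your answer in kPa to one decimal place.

9.0 kPa

1) 1.3(3.9) + 1.0(2.2) = 5.1 + 2.2 = 7.3
2) 1.35(3.9) = 5.3
3) 1.4(3.9) + 1.7(0.9) + 0.75(2.7) = 5.5 + 1.5 + 2.0 = 9.0
4) 1.0(3.9) - 1.3(2.2) = 3.9 - 2.9 = 1.0
5) 1.4(3.9) + 1.5(0.9) = 6.8
The controlling combination is 3, giving 9.0 kPa.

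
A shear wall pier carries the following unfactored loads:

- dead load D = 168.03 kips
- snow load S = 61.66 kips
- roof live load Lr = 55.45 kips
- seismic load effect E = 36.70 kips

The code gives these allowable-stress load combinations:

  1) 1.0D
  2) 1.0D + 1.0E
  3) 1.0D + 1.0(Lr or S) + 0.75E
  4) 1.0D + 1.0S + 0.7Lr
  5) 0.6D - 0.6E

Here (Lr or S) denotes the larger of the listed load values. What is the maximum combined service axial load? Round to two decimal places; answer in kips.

(Lr or S) → S = 61.66 kips.
1) 1.0(168.03) = 168.03
2) 1.0(168.03) + 1.0(36.70) = 168.03 + 36.70 = 204.73
3) 1.0(168.03) + 1.0(61.66) + 0.75(36.70) = 168.03 + 61.66 + 27.53 = 257.22
4) 1.0(168.03) + 1.0(61.66) + 0.7(55.45) = 168.03 + 61.66 + 38.82 = 268.51
5) 0.6(168.03) - 0.6(36.70) = 100.82 - 22.02 = 78.80
Combination 4 governs: P = 268.51 kips.

268.51 kips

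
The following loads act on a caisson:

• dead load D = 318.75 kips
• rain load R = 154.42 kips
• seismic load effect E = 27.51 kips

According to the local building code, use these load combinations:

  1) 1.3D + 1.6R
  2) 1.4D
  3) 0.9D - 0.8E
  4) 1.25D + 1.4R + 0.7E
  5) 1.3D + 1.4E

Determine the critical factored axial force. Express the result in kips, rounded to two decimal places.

1) 1.3(318.75) + 1.6(154.42) = 661.45
2) 1.4(318.75) = 446.25
3) 0.9(318.75) - 0.8(27.51) = 264.87
4) 1.25(318.75) + 1.4(154.42) + 0.7(27.51) = 633.88
5) 1.3(318.75) + 1.4(27.51) = 452.89
The controlling combination is 1, giving 661.45 kips.

661.45 kips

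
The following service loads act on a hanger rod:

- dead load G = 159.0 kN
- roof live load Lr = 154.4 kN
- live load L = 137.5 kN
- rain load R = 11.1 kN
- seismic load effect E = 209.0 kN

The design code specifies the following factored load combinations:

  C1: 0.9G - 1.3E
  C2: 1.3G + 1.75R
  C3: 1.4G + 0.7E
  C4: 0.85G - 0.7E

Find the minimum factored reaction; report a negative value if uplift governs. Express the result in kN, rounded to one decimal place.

-128.6 kN

C1: 0.9(159.0) - 1.3(209.0) = 143.1 - 271.7 = -128.6
C2: 1.3(159.0) + 1.75(11.1) = 206.7 + 19.4 = 226.1
C3: 1.4(159.0) + 0.7(209.0) = 222.6 + 146.3 = 368.9
C4: 0.85(159.0) - 0.7(209.0) = -11.2
Combination 1 gives the minimum: -128.6 kN.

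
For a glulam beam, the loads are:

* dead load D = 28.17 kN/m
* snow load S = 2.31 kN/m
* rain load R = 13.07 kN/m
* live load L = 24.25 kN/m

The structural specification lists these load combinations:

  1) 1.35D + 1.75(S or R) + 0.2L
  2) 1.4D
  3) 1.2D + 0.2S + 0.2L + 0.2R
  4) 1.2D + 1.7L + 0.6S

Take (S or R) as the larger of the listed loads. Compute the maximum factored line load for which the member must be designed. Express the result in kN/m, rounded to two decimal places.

(S or R) → R = 13.07 kN/m.
1) 1.35(28.17) + 1.75(13.07) + 0.2(24.25) = 65.75
2) 1.4(28.17) = 39.44
3) 1.2(28.17) + 0.2(2.31) + 0.2(24.25) + 0.2(13.07) = 41.73
4) 1.2(28.17) + 1.7(24.25) + 0.6(2.31) = 76.42
Maximum is from combination 4.

76.42 kN/m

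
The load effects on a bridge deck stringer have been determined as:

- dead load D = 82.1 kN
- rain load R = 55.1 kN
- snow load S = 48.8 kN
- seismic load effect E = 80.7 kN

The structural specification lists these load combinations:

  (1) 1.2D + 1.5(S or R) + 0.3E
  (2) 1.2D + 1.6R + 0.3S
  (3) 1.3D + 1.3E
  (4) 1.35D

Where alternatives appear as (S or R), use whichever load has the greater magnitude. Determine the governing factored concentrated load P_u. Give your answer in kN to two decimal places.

(S or R) → R = 55.1 kN.
(1) 1.2(82.1) + 1.5(55.1) + 0.3(80.7) = 205.38
(2) 1.2(82.1) + 1.6(55.1) + 0.3(48.8) = 201.32
(3) 1.3(82.1) + 1.3(80.7) = 211.64
(4) 1.35(82.1) = 110.84
Combination 3 governs: P_u = 211.64 kN.

211.64 kN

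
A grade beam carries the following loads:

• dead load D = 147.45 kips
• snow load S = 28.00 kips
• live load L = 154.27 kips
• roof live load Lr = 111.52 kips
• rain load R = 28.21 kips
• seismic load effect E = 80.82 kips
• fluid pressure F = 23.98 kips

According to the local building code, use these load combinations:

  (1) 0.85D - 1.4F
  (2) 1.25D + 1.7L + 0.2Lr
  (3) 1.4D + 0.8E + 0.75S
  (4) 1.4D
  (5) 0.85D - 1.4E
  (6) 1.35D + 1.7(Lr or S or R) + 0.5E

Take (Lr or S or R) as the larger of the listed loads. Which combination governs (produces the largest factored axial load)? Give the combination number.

Combination 2

(Lr or S or R) → Lr = 111.52 kips.
(1) 0.85(147.45) - 1.4(23.98) = 125.33 - 33.57 = 91.76
(2) 1.25(147.45) + 1.7(154.27) + 0.2(111.52) = 468.88
(3) 1.4(147.45) + 0.8(80.82) + 0.75(28.00) = 206.43 + 64.66 + 21.00 = 292.09
(4) 1.4(147.45) = 206.43
(5) 0.85(147.45) - 1.4(80.82) = 125.33 - 113.15 = 12.18
(6) 1.35(147.45) + 1.7(111.52) + 0.5(80.82) = 199.06 + 189.58 + 40.41 = 429.05
The largest value is 468.88 kips from combination 2.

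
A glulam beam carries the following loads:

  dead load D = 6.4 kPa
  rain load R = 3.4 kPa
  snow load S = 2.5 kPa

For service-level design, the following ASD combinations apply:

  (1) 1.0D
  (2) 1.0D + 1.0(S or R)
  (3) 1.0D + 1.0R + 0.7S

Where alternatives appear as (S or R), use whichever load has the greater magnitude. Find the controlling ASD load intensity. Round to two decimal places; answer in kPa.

11.55 kPa

(S or R) → R = 3.4 kPa.
(1) 1.0(6.4) = 6.40
(2) 1.0(6.4) + 1.0(3.4) = 6.40 + 3.40 = 9.80
(3) 1.0(6.4) + 1.0(3.4) + 0.7(2.5) = 6.40 + 3.40 + 1.75 = 11.55
The controlling combination is 3, giving 11.55 kPa.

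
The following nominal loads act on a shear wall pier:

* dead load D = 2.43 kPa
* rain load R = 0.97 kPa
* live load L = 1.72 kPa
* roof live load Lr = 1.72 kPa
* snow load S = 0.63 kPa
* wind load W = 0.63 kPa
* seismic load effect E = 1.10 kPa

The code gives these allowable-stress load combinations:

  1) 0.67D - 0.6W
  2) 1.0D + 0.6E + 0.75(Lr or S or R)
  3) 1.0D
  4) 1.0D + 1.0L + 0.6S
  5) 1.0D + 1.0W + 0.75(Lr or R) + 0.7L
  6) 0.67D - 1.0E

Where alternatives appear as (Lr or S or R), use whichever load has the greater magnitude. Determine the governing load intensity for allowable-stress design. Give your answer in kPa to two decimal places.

(Lr or S or R) → Lr = 1.72 kPa; (Lr or R) → Lr = 1.72 kPa.
1) 0.67(2.43) - 0.6(0.63) = 1.63 - 0.38 = 1.25
2) 1.0(2.43) + 0.6(1.10) + 0.75(1.72) = 2.43 + 0.66 + 1.29 = 4.38
3) 1.0(2.43) = 2.43
4) 1.0(2.43) + 1.0(1.72) + 0.6(0.63) = 2.43 + 1.72 + 0.38 = 4.53
5) 1.0(2.43) + 1.0(0.63) + 0.75(1.72) + 0.7(1.72) = 2.43 + 0.63 + 1.29 + 1.20 = 5.55
6) 0.67(2.43) - 1.0(1.10) = 1.63 - 1.10 = 0.53
The controlling combination is 5, giving 5.55 kPa.

5.55 kPa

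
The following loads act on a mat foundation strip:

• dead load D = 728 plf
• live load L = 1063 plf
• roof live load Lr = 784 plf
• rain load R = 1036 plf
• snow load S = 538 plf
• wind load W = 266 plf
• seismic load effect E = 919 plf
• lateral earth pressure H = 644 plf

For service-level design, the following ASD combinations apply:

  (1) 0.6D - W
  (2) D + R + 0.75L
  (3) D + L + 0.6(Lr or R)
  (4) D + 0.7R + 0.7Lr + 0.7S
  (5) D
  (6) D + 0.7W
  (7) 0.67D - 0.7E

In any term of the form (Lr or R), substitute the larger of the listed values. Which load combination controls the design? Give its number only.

(Lr or R) → R = 1036 plf.
(1) 0.6(728) - 1.0(266) = 436.80 - 266.00 = 170.80
(2) 1.0(728) + 1.0(1036) + 0.75(1063) = 728.00 + 1036.00 + 797.25 = 2561.25
(3) 1.0(728) + 1.0(1063) + 0.6(1036) = 728.00 + 1063.00 + 621.60 = 2412.60
(4) 1.0(728) + 0.7(1036) + 0.7(784) + 0.7(538) = 728.00 + 725.20 + 548.80 + 376.60 = 2378.60
(5) 1.0(728) = 728.00
(6) 1.0(728) + 0.7(266) = 728.00 + 186.20 = 914.20
(7) 0.67(728) - 0.7(919) = 487.76 - 643.30 = -155.54
The largest value is 2561.25 plf from combination 2.

Combination 2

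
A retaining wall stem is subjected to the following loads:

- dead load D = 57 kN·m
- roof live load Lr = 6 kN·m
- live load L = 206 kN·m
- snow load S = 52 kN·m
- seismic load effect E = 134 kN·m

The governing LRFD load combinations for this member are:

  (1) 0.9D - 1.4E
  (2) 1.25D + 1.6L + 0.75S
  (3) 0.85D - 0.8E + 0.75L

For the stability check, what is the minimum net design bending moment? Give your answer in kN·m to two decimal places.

(1) 0.9(57) - 1.4(134) = -136.30
(2) 1.25(57) + 1.6(206) + 0.75(52) = 439.85
(3) 0.85(57) - 0.8(134) + 0.75(206) = 95.75
Combination 1 gives the minimum: -136.30 kN·m.

-136.30 kN·m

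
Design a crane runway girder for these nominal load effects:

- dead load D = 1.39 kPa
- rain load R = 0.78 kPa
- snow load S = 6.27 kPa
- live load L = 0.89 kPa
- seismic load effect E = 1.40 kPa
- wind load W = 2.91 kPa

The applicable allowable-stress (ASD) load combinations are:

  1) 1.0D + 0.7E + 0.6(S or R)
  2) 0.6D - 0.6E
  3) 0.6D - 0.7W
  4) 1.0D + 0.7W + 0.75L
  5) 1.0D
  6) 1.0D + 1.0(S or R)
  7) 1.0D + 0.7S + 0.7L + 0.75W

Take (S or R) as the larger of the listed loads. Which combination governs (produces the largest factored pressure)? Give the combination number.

(S or R) → S = 6.27 kPa.
1) 1.0(1.39) + 0.7(1.40) + 0.6(6.27) = 6.13
2) 0.6(1.39) - 0.6(1.40) = -0.01
3) 0.6(1.39) - 0.7(2.91) = -1.20
4) 1.0(1.39) + 0.7(2.91) + 0.75(0.89) = 4.09
5) 1.0(1.39) = 1.39
6) 1.0(1.39) + 1.0(6.27) = 7.66
7) 1.0(1.39) + 0.7(6.27) + 0.7(0.89) + 0.75(2.91) = 8.58
The largest value is 8.58 kPa from combination 7.

Combination 7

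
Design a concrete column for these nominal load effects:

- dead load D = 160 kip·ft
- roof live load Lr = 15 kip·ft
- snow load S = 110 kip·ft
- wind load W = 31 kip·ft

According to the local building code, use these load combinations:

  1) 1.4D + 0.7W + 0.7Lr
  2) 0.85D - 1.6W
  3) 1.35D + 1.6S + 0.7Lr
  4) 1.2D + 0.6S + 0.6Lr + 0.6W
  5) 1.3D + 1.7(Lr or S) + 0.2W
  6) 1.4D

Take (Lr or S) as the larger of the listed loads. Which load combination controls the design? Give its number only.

Combination 3

(Lr or S) → S = 110 kip·ft.
1) 1.4(160) + 0.7(31) + 0.7(15) = 224.00 + 21.70 + 10.50 = 256.20
2) 0.85(160) - 1.6(31) = 136.00 - 49.60 = 86.40
3) 1.35(160) + 1.6(110) + 0.7(15) = 216.00 + 176.00 + 10.50 = 402.50
4) 1.2(160) + 0.6(110) + 0.6(15) + 0.6(31) = 192.00 + 66.00 + 9.00 + 18.60 = 285.60
5) 1.3(160) + 1.7(110) + 0.2(31) = 208.00 + 187.00 + 6.20 = 401.20
6) 1.4(160) = 224.00
The largest value is 402.50 kip·ft from combination 3.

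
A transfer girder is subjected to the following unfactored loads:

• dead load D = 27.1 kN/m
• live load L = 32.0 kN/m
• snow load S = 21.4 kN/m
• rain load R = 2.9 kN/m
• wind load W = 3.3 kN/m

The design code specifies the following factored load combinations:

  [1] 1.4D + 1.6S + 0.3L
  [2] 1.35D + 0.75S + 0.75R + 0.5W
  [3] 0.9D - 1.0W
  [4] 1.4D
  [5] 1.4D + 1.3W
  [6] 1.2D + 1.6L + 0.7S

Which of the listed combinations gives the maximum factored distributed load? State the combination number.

[1] 1.4(27.1) + 1.6(21.4) + 0.3(32.0) = 81.78
[2] 1.35(27.1) + 0.75(21.4) + 0.75(2.9) + 0.5(3.3) = 56.46
[3] 0.9(27.1) - 1.0(3.3) = 21.09
[4] 1.4(27.1) = 37.94
[5] 1.4(27.1) + 1.3(3.3) = 42.23
[6] 1.2(27.1) + 1.6(32.0) + 0.7(21.4) = 98.70
The largest value is 98.70 kN/m from combination 6.

Combination 6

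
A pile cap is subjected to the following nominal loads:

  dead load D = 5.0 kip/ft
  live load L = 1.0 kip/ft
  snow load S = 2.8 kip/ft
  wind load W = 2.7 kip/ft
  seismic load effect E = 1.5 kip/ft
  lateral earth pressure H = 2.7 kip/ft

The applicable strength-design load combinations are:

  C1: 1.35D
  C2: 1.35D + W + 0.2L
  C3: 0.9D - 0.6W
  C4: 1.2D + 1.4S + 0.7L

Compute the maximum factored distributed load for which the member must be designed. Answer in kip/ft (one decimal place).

C1: 1.35(5.0) = 6.8
C2: 1.35(5.0) + 1.0(2.7) + 0.2(1.0) = 6.8 + 2.7 + 0.2 = 9.7
C3: 0.9(5.0) - 0.6(2.7) = 4.5 - 1.6 = 2.9
C4: 1.2(5.0) + 1.4(2.8) + 0.7(1.0) = 6.0 + 3.9 + 0.7 = 10.6
The controlling combination is 4, giving 10.6 kip/ft.

10.6 kip/ft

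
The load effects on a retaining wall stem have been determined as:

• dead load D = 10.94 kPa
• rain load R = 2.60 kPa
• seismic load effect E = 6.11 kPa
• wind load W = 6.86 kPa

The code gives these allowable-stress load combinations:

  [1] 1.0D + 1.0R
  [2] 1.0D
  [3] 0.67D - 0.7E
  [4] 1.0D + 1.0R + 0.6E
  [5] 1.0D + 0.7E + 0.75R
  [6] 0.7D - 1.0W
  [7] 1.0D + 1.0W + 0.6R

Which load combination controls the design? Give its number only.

Combination 7

[1] 1.0(10.94) + 1.0(2.60) = 13.54
[2] 1.0(10.94) = 10.94
[3] 0.67(10.94) - 0.7(6.11) = 3.05
[4] 1.0(10.94) + 1.0(2.60) + 0.6(6.11) = 17.21
[5] 1.0(10.94) + 0.7(6.11) + 0.75(2.60) = 17.17
[6] 0.7(10.94) - 1.0(6.86) = 0.80
[7] 1.0(10.94) + 1.0(6.86) + 0.6(2.60) = 19.36
The largest value is 19.36 kPa from combination 7.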